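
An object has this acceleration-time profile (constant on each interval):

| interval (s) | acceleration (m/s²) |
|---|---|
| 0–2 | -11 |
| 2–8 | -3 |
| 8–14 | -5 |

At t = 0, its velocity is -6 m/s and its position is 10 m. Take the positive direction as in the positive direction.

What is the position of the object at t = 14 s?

On each constant-a segment, Δv = aΔt and Δx = v₀Δt + ½aΔt²; chain segment to segment.
0–2 s: v starts -6 m/s; Δx = -6·2 + ½·-11·2² = -34 m; v ends -28 m/s.
2–8 s: v starts -28 m/s; Δx = -28·6 + ½·-3·6² = -222 m; v ends -46 m/s.
8–14 s: v starts -46 m/s; Δx = -46·6 + ½·-5·6² = -366 m; v ends -76 m/s.
x(14) = 10 + Σ Δx = -612 m.

-612 m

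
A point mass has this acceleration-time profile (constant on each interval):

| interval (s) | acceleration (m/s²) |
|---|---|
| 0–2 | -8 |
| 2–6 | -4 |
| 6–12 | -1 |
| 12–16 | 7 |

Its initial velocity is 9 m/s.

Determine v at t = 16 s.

-1 m/s

Δv equals the area under the a-t graph; then v = v₀ + Δv.
0–2 s: -8 × 2 = -16 m/s
2–6 s: -4 × 4 = -16 m/s
6–12 s: -1 × 6 = -6 m/s
12–16 s: 7 × 4 = 28 m/s
Δv = -10 m/s, so v(16) = 9 + (-10) = -1 m/s.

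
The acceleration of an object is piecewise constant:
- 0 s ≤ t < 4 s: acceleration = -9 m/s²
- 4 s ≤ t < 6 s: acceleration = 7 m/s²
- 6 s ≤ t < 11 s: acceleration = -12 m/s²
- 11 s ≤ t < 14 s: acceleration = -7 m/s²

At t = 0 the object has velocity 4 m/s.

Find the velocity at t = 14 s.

-99 m/s

Δv equals the area under the a-t graph; then v = v₀ + Δv.
0–4 s: -9 × 4 = -36 m/s
4–6 s: 7 × 2 = 14 m/s
6–11 s: -12 × 5 = -60 m/s
11–14 s: -7 × 3 = -21 m/s
Δv = -103 m/s, so v(14) = 4 + (-103) = -99 m/s.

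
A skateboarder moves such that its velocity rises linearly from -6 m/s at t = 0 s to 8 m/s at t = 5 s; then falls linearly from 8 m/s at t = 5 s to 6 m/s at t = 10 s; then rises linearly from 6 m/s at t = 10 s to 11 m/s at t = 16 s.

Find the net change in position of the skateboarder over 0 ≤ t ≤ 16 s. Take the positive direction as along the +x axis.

91 m

Displacement is the signed area under the v-t curve.
0–5 s: ½(-6 + 8)(5) = 5 m
5–10 s: ½(8 + 6)(5) = 35 m
10–16 s: ½(6 + 11)(6) = 51 m
Net displacement = 91 m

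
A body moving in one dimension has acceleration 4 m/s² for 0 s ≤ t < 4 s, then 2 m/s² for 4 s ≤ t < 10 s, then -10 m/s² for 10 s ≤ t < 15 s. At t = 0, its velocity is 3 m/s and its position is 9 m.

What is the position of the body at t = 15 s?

233 m

On each constant-a segment, Δv = aΔt and Δx = v₀Δt + ½aΔt²; chain segment to segment.
0–4 s: v starts 3 m/s; Δx = 3·4 + ½·4·4² = 44 m; v ends 19 m/s.
4–10 s: v starts 19 m/s; Δx = 19·6 + ½·2·6² = 150 m; v ends 31 m/s.
10–15 s: v starts 31 m/s; Δx = 31·5 + ½·-10·5² = 30 m; v ends -19 m/s.
x(15) = 9 + Σ Δx = 233 m.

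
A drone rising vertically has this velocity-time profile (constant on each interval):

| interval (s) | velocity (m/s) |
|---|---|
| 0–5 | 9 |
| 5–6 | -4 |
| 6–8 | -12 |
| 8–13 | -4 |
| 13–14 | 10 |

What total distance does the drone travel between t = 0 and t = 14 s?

Distance (not displacement) is the total path length: add the absolute areas under v-t.
0–5 s: |9| × 5 = 45 m
5–6 s: |-4| × 1 = 4 m
6–8 s: |-12| × 2 = 24 m
8–13 s: |-4| × 5 = 20 m
13–14 s: |10| × 1 = 10 m
Total distance = 103 m

103 m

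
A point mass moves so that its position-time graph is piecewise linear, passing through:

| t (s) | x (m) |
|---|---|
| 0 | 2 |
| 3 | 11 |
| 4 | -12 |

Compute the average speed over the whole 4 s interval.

Average speed = (total path length)/(elapsed time); on a piecewise-linear x-t graph the path length is Σ|Δx|.
0–3 s: |Δx| = |11 − 2| = 9 m
3–4 s: |Δx| = |-12 − 11| = 23 m
Total path = 32 m; average speed = 32/4 = 8 m/s.

8 m/s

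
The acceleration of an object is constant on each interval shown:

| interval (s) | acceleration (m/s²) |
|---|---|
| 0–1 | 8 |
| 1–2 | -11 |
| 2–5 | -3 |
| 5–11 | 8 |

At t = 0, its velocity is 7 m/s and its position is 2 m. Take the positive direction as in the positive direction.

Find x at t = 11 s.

On each constant-a segment, Δv = aΔt and Δx = v₀Δt + ½aΔt²; chain segment to segment.
0–1 s: v starts 7 m/s; Δx = 7·1 + ½·8·1² = 11 m; v ends 15 m/s.
1–2 s: v starts 15 m/s; Δx = 15·1 + ½·-11·1² = 9.5 m; v ends 4 m/s.
2–5 s: v starts 4 m/s; Δx = 4·3 + ½·-3·3² = -1.5 m; v ends -5 m/s.
5–11 s: v starts -5 m/s; Δx = -5·6 + ½·8·6² = 114 m; v ends 43 m/s.
x(11) = 2 + Σ Δx = 135 m.

135 m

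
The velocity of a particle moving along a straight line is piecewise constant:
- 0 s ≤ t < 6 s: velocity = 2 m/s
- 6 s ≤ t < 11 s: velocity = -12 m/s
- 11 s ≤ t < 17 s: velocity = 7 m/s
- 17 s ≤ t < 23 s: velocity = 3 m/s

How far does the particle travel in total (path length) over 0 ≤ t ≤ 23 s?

Total distance travelled is ∫|v| dt — sum the magnitudes of each area piece.
0–6 s: |2| × 6 = 12 m
6–11 s: |-12| × 5 = 60 m
11–17 s: |7| × 6 = 42 m
17–23 s: |3| × 6 = 18 m
Total distance = 132 m

132 m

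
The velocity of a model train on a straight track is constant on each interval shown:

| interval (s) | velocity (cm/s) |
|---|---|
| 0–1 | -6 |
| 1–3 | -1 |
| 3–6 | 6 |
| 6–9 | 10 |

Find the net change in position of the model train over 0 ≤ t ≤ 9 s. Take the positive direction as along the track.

40 cm

Displacement is the signed area under the v-t curve.
0–1 s: -6 × 1 = -6 cm
1–3 s: -1 × 2 = -2 cm
3–6 s: 6 × 3 = 18 cm
6–9 s: 10 × 3 = 30 cm
Net displacement = 40 cm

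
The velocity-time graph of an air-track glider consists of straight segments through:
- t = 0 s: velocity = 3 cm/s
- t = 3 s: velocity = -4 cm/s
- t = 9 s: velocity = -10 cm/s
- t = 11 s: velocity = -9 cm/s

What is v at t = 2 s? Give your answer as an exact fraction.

On 0–3 s the graph is linear from 3 to -4 cm/s: v(2) = 3 + (-4 − 3)·(2 − 0)/(3 − 0) = -5/3 cm/s.

-5/3 cm/s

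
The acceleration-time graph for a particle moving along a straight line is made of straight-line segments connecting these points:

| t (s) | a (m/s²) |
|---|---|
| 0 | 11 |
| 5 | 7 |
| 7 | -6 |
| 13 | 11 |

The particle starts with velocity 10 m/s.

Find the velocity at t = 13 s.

Δv equals the area under the a-t graph; then v = v₀ + Δv.
0–5 s: ½(11 + 7)(5) = 45 m/s
5–7 s: ½(7 + -6)(2) = 1 m/s
7–13 s: ½(-6 + 11)(6) = 15 m/s
Δv = 61 m/s, so v(13) = 10 + (61) = 71 m/s.

71 m/s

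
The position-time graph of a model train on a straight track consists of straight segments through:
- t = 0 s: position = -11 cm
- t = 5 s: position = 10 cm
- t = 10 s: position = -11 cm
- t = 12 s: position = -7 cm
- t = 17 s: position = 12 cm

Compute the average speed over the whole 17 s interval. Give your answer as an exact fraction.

65/17 cm/s

Average speed = (total path length)/(elapsed time); on a piecewise-linear x-t graph the path length is Σ|Δx|.
0–5 s: |Δx| = |10 − -11| = 21 cm
5–10 s: |Δx| = |-11 − 10| = 21 cm
10–12 s: |Δx| = |-7 − -11| = 4 cm
12–17 s: |Δx| = |12 − -7| = 19 cm
Total path = 65 cm; average speed = 65/17 = 65/17 cm/s.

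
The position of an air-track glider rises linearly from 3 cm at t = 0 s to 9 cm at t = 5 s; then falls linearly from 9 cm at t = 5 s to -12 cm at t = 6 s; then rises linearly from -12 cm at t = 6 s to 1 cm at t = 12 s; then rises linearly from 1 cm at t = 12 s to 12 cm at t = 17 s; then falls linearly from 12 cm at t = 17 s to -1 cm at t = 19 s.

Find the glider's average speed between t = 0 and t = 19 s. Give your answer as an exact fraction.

Average speed = (total path length)/(elapsed time); on a piecewise-linear x-t graph the path length is Σ|Δx|.
0–5 s: |Δx| = |9 − 3| = 6 cm
5–6 s: |Δx| = |-12 − 9| = 21 cm
6–12 s: |Δx| = |1 − -12| = 13 cm
12–17 s: |Δx| = |12 − 1| = 11 cm
17–19 s: |Δx| = |-1 − 12| = 13 cm
Total path = 64 cm; average speed = 64/19 = 64/19 cm/s.

64/19 cm/s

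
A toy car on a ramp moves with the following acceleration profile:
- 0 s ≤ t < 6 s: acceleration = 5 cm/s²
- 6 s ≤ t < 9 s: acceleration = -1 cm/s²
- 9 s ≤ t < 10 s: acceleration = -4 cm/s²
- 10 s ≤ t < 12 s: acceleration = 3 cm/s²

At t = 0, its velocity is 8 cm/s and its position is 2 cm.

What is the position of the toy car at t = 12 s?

350.5 cm

On each constant-a segment, Δv = aΔt and Δx = v₀Δt + ½aΔt²; chain segment to segment.
0–6 s: v starts 8 cm/s; Δx = 8·6 + ½·5·6² = 138 cm; v ends 38 cm/s.
6–9 s: v starts 38 cm/s; Δx = 38·3 + ½·-1·3² = 109.5 cm; v ends 35 cm/s.
9–10 s: v starts 35 cm/s; Δx = 35·1 + ½·-4·1² = 33 cm; v ends 31 cm/s.
10–12 s: v starts 31 cm/s; Δx = 31·2 + ½·3·2² = 68 cm; v ends 37 cm/s.
x(12) = 2 + Σ Δx = 350.5 cm.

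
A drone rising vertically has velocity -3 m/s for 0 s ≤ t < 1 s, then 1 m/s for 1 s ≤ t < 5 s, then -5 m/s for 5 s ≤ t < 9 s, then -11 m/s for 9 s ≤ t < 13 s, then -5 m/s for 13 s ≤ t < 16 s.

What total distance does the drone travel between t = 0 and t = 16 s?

Distance (not displacement) is the total path length: add the absolute areas under v-t.
0–1 s: |-3| × 1 = 3 m
1–5 s: |1| × 4 = 4 m
5–9 s: |-5| × 4 = 20 m
9–13 s: |-11| × 4 = 44 m
13–16 s: |-5| × 3 = 15 m
Total distance = 86 m

86 m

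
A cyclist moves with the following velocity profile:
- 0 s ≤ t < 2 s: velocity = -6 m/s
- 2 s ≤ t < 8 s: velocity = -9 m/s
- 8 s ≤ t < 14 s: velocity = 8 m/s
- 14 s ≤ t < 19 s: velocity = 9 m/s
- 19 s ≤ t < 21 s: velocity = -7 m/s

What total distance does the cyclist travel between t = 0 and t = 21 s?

173 m

Total distance travelled is ∫|v| dt — sum the magnitudes of each area piece.
0–2 s: |-6| × 2 = 12 m
2–8 s: |-9| × 6 = 54 m
8–14 s: |8| × 6 = 48 m
14–19 s: |9| × 5 = 45 m
19–21 s: |-7| × 2 = 14 m
Total distance = 173 m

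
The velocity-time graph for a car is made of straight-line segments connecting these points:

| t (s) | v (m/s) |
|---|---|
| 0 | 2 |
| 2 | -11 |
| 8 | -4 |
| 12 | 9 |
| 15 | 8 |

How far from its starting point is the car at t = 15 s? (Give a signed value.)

-18.5 m

Displacement is the signed area under the v-t curve.
0–2 s: ½(2 + -11)(2) = -9 m
2–8 s: ½(-11 + -4)(6) = -45 m
8–12 s: ½(-4 + 9)(4) = 10 m
12–15 s: ½(9 + 8)(3) = 25.5 m
Net displacement = -18.5 m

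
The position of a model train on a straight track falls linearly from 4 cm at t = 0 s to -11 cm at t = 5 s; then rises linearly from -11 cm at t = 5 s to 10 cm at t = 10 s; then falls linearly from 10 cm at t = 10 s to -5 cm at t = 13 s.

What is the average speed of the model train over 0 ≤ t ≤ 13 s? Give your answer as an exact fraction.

51/13 cm/s

Average speed = (total path length)/(elapsed time); on a piecewise-linear x-t graph the path length is Σ|Δx|.
0–5 s: |Δx| = |-11 − 4| = 15 cm
5–10 s: |Δx| = |10 − -11| = 21 cm
10–13 s: |Δx| = |-5 − 10| = 15 cm
Total path = 51 cm; average speed = 51/13 = 51/13 cm/s.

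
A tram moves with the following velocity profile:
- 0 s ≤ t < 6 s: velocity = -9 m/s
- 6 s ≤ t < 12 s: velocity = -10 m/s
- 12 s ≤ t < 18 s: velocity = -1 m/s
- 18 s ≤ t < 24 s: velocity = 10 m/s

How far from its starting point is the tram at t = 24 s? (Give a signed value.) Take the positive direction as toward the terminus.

-60 m

Displacement is the signed area under the v-t curve.
0–6 s: -9 × 6 = -54 m
6–12 s: -10 × 6 = -60 m
12–18 s: -1 × 6 = -6 m
18–24 s: 10 × 6 = 60 m
Net displacement = -60 m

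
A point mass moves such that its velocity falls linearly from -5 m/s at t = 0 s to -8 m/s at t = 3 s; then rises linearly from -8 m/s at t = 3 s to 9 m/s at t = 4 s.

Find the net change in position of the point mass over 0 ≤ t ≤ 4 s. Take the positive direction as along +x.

Net displacement equals the area under the velocity-time graph (areas below the axis count negative).
0–3 s: ½(-5 + -8)(3) = -19.5 m
3–4 s: ½(-8 + 9)(1) = 0.5 m
Net displacement = -19 m

-19 m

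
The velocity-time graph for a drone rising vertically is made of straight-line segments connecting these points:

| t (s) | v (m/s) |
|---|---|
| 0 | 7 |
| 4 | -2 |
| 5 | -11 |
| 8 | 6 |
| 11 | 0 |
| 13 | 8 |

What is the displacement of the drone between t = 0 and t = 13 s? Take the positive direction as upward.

13 m

Displacement is the signed area under the v-t curve.
0–4 s: ½(7 + -2)(4) = 10 m
4–5 s: ½(-2 + -11)(1) = -6.5 m
5–8 s: ½(-11 + 6)(3) = -7.5 m
8–11 s: ½(6 + 0)(3) = 9 m
11–13 s: ½(0 + 8)(2) = 8 m
Net displacement = 13 m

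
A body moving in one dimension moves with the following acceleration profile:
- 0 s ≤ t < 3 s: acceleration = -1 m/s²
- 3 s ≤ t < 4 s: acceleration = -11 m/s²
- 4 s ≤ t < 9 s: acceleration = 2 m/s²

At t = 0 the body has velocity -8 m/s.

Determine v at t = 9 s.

Δv equals the area under the a-t graph; then v = v₀ + Δv.
0–3 s: -1 × 3 = -3 m/s
3–4 s: -11 × 1 = -11 m/s
4–9 s: 2 × 5 = 10 m/s
Δv = -4 m/s, so v(9) = -8 + (-4) = -12 m/s.

-12 m/s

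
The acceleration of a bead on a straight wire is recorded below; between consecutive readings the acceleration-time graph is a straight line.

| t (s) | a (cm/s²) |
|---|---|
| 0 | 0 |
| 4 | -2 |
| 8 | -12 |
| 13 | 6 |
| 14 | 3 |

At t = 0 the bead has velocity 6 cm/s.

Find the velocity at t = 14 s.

Δv equals the area under the a-t graph; then v = v₀ + Δv.
0–4 s: ½(0 + -2)(4) = -4 cm/s
4–8 s: ½(-2 + -12)(4) = -28 cm/s
8–13 s: ½(-12 + 6)(5) = -15 cm/s
13–14 s: ½(6 + 3)(1) = 4.5 cm/s
Δv = -42.5 cm/s, so v(14) = 6 + (-42.5) = -36.5 cm/s.

-36.5 cm/s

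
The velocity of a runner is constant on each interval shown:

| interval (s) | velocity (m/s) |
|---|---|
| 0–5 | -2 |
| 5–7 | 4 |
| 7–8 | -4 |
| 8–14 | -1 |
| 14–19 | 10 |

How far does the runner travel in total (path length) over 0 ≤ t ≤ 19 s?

78 m

Total distance travelled is ∫|v| dt — sum the magnitudes of each area piece.
0–5 s: |-2| × 5 = 10 m
5–7 s: |4| × 2 = 8 m
7–8 s: |-4| × 1 = 4 m
8–14 s: |-1| × 6 = 6 m
14–19 s: |10| × 5 = 50 m
Total distance = 78 m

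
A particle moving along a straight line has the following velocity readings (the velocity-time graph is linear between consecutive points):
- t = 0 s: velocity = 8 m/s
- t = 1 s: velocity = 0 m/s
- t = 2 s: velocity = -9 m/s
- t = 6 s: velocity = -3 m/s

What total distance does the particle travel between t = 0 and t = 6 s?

Distance (not displacement) is the total path length: add the absolute areas under v-t.
0–1 s: |½(8 + 0)(1)| = 4 m
1–2 s: |½(0 + -9)(1)| = 4.5 m
2–6 s: |½(-9 + -3)(4)| = 24 m
Total distance = 32.5 m

32.5 m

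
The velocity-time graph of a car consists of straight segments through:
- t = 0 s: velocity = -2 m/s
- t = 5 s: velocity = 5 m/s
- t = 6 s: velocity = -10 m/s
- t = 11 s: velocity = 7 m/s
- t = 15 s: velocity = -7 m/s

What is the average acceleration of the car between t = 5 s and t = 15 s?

-1.2 m/s²

Average acceleration = Δv/Δt = (-7 − 5)/(15 − 5) = -1.2 m/s².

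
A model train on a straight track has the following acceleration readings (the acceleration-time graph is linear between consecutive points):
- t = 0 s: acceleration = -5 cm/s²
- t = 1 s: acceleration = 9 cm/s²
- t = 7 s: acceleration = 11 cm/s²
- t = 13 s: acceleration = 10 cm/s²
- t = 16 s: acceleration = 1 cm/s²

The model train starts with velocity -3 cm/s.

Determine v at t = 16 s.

138.5 cm/s

Δv equals the area under the a-t graph; then v = v₀ + Δv.
0–1 s: ½(-5 + 9)(1) = 2 cm/s
1–7 s: ½(9 + 11)(6) = 60 cm/s
7–13 s: ½(11 + 10)(6) = 63 cm/s
13–16 s: ½(10 + 1)(3) = 16.5 cm/s
Δv = 141.5 cm/s, so v(16) = -3 + (141.5) = 138.5 cm/s.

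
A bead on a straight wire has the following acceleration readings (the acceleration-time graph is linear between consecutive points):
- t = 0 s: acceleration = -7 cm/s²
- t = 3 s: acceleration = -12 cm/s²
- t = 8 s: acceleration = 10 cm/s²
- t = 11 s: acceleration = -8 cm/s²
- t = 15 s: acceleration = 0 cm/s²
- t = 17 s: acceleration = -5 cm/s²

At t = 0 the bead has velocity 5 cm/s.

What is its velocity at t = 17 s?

Δv equals the area under the a-t graph; then v = v₀ + Δv.
0–3 s: ½(-7 + -12)(3) = -28.5 cm/s
3–8 s: ½(-12 + 10)(5) = -5 cm/s
8–11 s: ½(10 + -8)(3) = 3 cm/s
11–15 s: ½(-8 + 0)(4) = -16 cm/s
15–17 s: ½(0 + -5)(2) = -5 cm/s
Δv = -51.5 cm/s, so v(17) = 5 + (-51.5) = -46.5 cm/s.

-46.5 cm/s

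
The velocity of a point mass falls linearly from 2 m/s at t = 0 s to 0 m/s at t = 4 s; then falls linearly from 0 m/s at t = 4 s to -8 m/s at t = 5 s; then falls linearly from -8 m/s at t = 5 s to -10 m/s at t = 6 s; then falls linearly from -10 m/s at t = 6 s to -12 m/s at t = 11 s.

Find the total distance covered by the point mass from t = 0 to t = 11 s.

72 m

Total distance travelled is ∫|v| dt — sum the magnitudes of each area piece.
0–4 s: |½(2 + 0)(4)| = 4 m
4–5 s: |½(0 + -8)(1)| = 4 m
5–6 s: |½(-8 + -10)(1)| = 9 m
6–11 s: |½(-10 + -12)(5)| = 55 m
Total distance = 72 m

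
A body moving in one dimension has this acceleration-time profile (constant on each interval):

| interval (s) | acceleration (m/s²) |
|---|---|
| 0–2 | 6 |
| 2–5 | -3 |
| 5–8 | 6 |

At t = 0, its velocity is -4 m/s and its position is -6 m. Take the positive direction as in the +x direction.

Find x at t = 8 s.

On each constant-a segment, Δv = aΔt and Δx = v₀Δt + ½aΔt²; chain segment to segment.
0–2 s: v starts -4 m/s; Δx = -4·2 + ½·6·2² = 4 m; v ends 8 m/s.
2–5 s: v starts 8 m/s; Δx = 8·3 + ½·-3·3² = 10.5 m; v ends -1 m/s.
5–8 s: v starts -1 m/s; Δx = -1·3 + ½·6·3² = 24 m; v ends 17 m/s.
x(8) = -6 + Σ Δx = 32.5 m.

32.5 m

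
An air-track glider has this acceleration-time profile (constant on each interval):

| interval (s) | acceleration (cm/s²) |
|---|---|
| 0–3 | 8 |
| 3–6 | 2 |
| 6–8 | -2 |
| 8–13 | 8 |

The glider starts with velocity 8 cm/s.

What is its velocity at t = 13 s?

74 cm/s

Δv equals the area under the a-t graph; then v = v₀ + Δv.
0–3 s: 8 × 3 = 24 cm/s
3–6 s: 2 × 3 = 6 cm/s
6–8 s: -2 × 2 = -4 cm/s
8–13 s: 8 × 5 = 40 cm/s
Δv = 66 cm/s, so v(13) = 8 + (66) = 74 cm/s.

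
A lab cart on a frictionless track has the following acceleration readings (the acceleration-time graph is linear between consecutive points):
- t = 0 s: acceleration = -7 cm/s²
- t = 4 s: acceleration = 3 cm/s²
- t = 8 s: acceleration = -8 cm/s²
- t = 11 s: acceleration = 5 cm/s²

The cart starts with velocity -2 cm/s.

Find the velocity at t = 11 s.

-24.5 cm/s

Δv equals the area under the a-t graph; then v = v₀ + Δv.
0–4 s: ½(-7 + 3)(4) = -8 cm/s
4–8 s: ½(3 + -8)(4) = -10 cm/s
8–11 s: ½(-8 + 5)(3) = -4.5 cm/s
Δv = -22.5 cm/s, so v(11) = -2 + (-22.5) = -24.5 cm/s.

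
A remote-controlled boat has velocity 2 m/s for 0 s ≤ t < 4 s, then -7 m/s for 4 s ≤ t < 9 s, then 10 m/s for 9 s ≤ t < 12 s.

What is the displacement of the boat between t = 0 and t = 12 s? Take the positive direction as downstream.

3 m

Net displacement equals the area under the velocity-time graph (areas below the axis count negative).
0–4 s: 2 × 4 = 8 m
4–9 s: -7 × 5 = -35 m
9–12 s: 10 × 3 = 30 m
Net displacement = 3 m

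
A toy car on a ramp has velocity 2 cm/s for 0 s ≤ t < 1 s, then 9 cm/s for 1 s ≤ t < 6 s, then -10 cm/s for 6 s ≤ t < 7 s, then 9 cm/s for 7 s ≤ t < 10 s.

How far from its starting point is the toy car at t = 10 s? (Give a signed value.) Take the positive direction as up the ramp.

64 cm

Net displacement equals the area under the velocity-time graph (areas below the axis count negative).
0–1 s: 2 × 1 = 2 cm
1–6 s: 9 × 5 = 45 cm
6–7 s: -10 × 1 = -10 cm
7–10 s: 9 × 3 = 27 cm
Net displacement = 64 cm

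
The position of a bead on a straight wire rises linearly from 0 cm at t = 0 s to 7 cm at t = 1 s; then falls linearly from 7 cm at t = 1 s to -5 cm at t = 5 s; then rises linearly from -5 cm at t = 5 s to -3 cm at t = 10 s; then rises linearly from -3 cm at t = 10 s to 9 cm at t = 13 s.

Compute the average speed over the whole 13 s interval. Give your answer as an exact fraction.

33/13 cm/s

Average speed = (total path length)/(elapsed time); on a piecewise-linear x-t graph the path length is Σ|Δx|.
0–1 s: |Δx| = |7 − 0| = 7 cm
1–5 s: |Δx| = |-5 − 7| = 12 cm
5–10 s: |Δx| = |-3 − -5| = 2 cm
10–13 s: |Δx| = |9 − -3| = 12 cm
Total path = 33 cm; average speed = 33/13 = 33/13 cm/s.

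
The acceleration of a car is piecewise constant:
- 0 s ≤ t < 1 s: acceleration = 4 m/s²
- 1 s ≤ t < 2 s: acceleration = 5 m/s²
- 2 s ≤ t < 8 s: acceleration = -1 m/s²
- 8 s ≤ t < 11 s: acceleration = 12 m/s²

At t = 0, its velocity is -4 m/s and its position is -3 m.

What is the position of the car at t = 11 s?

60.5 m

On each constant-a segment, Δv = aΔt and Δx = v₀Δt + ½aΔt²; chain segment to segment.
0–1 s: v starts -4 m/s; Δx = -4·1 + ½·4·1² = -2 m; v ends 0 m/s.
1–2 s: v starts 0 m/s; Δx = 0·1 + ½·5·1² = 2.5 m; v ends 5 m/s.
2–8 s: v starts 5 m/s; Δx = 5·6 + ½·-1·6² = 12 m; v ends -1 m/s.
8–11 s: v starts -1 m/s; Δx = -1·3 + ½·12·3² = 51 m; v ends 35 m/s.
x(11) = -3 + Σ Δx = 60.5 m.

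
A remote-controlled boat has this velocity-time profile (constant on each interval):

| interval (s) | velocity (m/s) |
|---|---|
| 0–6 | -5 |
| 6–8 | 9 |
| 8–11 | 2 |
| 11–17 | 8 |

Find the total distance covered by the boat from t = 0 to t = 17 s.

102 m

Total distance travelled is ∫|v| dt — sum the magnitudes of each area piece.
0–6 s: |-5| × 6 = 30 m
6–8 s: |9| × 2 = 18 m
8–11 s: |2| × 3 = 6 m
11–17 s: |8| × 6 = 48 m
Total distance = 102 m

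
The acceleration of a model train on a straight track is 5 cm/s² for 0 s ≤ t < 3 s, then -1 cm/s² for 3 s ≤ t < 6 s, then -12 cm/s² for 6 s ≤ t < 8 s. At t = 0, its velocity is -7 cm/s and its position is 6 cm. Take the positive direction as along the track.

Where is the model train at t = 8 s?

13 cm

On each constant-a segment, Δv = aΔt and Δx = v₀Δt + ½aΔt²; chain segment to segment.
0–3 s: v starts -7 cm/s; Δx = -7·3 + ½·5·3² = 1.5 cm; v ends 8 cm/s.
3–6 s: v starts 8 cm/s; Δx = 8·3 + ½·-1·3² = 19.5 cm; v ends 5 cm/s.
6–8 s: v starts 5 cm/s; Δx = 5·2 + ½·-12·2² = -14 cm; v ends -19 cm/s.
x(8) = 6 + Σ Δx = 13 cm.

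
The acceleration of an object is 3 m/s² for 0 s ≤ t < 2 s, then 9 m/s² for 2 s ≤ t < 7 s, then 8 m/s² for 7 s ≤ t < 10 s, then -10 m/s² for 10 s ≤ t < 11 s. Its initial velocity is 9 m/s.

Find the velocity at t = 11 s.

Δv equals the area under the a-t graph; then v = v₀ + Δv.
0–2 s: 3 × 2 = 6 m/s
2–7 s: 9 × 5 = 45 m/s
7–10 s: 8 × 3 = 24 m/s
10–11 s: -10 × 1 = -10 m/s
Δv = 65 m/s, so v(11) = 9 + (65) = 74 m/s.

74 m/s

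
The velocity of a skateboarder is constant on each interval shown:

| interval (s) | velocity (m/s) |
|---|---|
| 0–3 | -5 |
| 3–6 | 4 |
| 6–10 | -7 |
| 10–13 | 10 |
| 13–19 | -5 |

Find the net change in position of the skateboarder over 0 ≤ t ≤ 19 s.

Displacement is the signed area under the v-t curve.
0–3 s: -5 × 3 = -15 m
3–6 s: 4 × 3 = 12 m
6–10 s: -7 × 4 = -28 m
10–13 s: 10 × 3 = 30 m
13–19 s: -5 × 6 = -30 m
Net displacement = -31 m

-31 m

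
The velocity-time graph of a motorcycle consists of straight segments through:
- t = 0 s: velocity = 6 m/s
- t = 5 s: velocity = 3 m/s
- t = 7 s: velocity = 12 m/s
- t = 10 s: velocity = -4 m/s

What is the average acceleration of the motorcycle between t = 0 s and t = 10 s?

-1 m/s²

Average acceleration = Δv/Δt = (-4 − 6)/(10 − 0) = -1 m/s².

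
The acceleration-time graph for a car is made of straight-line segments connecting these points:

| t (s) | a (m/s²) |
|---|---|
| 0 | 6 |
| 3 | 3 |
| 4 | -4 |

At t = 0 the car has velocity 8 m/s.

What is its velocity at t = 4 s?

21 m/s

Δv equals the area under the a-t graph; then v = v₀ + Δv.
0–3 s: ½(6 + 3)(3) = 13.5 m/s
3–4 s: ½(3 + -4)(1) = -0.5 m/s
Δv = 13 m/s, so v(4) = 8 + (13) = 21 m/s.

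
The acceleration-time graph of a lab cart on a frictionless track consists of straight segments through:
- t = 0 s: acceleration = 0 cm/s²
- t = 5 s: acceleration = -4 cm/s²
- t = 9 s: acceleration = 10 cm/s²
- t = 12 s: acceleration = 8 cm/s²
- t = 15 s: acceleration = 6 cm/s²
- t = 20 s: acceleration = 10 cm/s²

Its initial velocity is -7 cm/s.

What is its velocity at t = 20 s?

83 cm/s

Δv equals the area under the a-t graph; then v = v₀ + Δv.
0–5 s: ½(0 + -4)(5) = -10 cm/s
5–9 s: ½(-4 + 10)(4) = 12 cm/s
9–12 s: ½(10 + 8)(3) = 27 cm/s
12–15 s: ½(8 + 6)(3) = 21 cm/s
15–20 s: ½(6 + 10)(5) = 40 cm/s
Δv = 90 cm/s, so v(20) = -7 + (90) = 83 cm/s.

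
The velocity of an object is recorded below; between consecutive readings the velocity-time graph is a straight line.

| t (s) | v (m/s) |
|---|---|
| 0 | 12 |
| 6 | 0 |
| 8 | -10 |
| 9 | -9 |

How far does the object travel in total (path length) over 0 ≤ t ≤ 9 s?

55.5 m

Distance (not displacement) is the total path length: add the absolute areas under v-t.
0–6 s: |½(12 + 0)(6)| = 36 m
6–8 s: |½(0 + -10)(2)| = 10 m
8–9 s: |½(-10 + -9)(1)| = 9.5 m
Total distance = 55.5 m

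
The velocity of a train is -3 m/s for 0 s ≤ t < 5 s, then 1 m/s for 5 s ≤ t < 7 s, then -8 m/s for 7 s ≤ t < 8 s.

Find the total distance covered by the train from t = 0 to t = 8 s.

25 m

Distance (not displacement) is the total path length: add the absolute areas under v-t.
0–5 s: |-3| × 5 = 15 m
5–7 s: |1| × 2 = 2 m
7–8 s: |-8| × 1 = 8 m
Total distance = 25 m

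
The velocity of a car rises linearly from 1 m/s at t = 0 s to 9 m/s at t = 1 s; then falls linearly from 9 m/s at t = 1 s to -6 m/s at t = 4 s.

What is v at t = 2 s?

On 1–4 s the graph is linear from 9 to -6 m/s: v(2) = 9 + (-6 − 9)·(2 − 1)/(4 − 1) = 4 m/s.

4 m/s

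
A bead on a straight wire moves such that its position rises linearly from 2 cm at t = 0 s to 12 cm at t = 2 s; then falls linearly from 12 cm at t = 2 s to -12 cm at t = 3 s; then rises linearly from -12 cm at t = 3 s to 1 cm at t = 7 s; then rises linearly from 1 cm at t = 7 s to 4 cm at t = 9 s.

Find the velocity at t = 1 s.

Velocity is the slope of the x-t graph on 0–2 s: (12 − 2)/(2 − 0) = 5 cm/s.

5 cm/s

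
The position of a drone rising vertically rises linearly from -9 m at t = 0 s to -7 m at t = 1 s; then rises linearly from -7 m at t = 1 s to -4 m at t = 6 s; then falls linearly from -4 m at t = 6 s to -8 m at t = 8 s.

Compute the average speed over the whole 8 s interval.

Average speed = (total path length)/(elapsed time); on a piecewise-linear x-t graph the path length is Σ|Δx|.
0–1 s: |Δx| = |-7 − -9| = 2 m
1–6 s: |Δx| = |-4 − -7| = 3 m
6–8 s: |Δx| = |-8 − -4| = 4 m
Total path = 9 m; average speed = 9/8 = 1.125 m/s.

1.125 m/s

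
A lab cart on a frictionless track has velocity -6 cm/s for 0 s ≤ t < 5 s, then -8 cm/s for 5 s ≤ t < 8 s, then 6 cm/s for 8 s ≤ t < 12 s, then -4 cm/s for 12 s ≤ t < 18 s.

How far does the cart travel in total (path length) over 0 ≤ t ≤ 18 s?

Total distance travelled is ∫|v| dt — sum the magnitudes of each area piece.
0–5 s: |-6| × 5 = 30 cm
5–8 s: |-8| × 3 = 24 cm
8–12 s: |6| × 4 = 24 cm
12–18 s: |-4| × 6 = 24 cm
Total distance = 102 cm

102 cm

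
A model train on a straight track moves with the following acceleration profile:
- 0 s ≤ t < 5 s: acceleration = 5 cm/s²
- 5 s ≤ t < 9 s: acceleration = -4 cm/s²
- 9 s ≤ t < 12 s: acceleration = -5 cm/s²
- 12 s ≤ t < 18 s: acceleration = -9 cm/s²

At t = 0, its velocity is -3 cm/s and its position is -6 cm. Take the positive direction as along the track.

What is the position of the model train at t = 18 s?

On each constant-a segment, Δv = aΔt and Δx = v₀Δt + ½aΔt²; chain segment to segment.
0–5 s: v starts -3 cm/s; Δx = -3·5 + ½·5·5² = 47.5 cm; v ends 22 cm/s.
5–9 s: v starts 22 cm/s; Δx = 22·4 + ½·-4·4² = 56 cm; v ends 6 cm/s.
9–12 s: v starts 6 cm/s; Δx = 6·3 + ½·-5·3² = -4.5 cm; v ends -9 cm/s.
12–18 s: v starts -9 cm/s; Δx = -9·6 + ½·-9·6² = -216 cm; v ends -63 cm/s.
x(18) = -6 + Σ Δx = -123 cm.

-123 cm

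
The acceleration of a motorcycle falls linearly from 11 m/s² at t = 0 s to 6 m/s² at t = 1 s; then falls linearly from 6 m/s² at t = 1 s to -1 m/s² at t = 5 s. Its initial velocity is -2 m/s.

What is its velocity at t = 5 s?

16.5 m/s

Δv equals the area under the a-t graph; then v = v₀ + Δv.
0–1 s: ½(11 + 6)(1) = 8.5 m/s
1–5 s: ½(6 + -1)(4) = 10 m/s
Δv = 18.5 m/s, so v(5) = -2 + (18.5) = 16.5 m/s.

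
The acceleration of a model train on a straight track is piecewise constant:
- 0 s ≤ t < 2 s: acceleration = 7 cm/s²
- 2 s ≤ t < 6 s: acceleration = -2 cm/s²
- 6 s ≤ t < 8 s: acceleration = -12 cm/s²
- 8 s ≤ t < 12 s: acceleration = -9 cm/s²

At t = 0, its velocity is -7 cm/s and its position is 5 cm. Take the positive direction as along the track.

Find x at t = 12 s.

-181 cm

On each constant-a segment, Δv = aΔt and Δx = v₀Δt + ½aΔt²; chain segment to segment.
0–2 s: v starts -7 cm/s; Δx = -7·2 + ½·7·2² = 0 cm; v ends 7 cm/s.
2–6 s: v starts 7 cm/s; Δx = 7·4 + ½·-2·4² = 12 cm; v ends -1 cm/s.
6–8 s: v starts -1 cm/s; Δx = -1·2 + ½·-12·2² = -26 cm; v ends -25 cm/s.
8–12 s: v starts -25 cm/s; Δx = -25·4 + ½·-9·4² = -172 cm; v ends -61 cm/s.
x(12) = 5 + Σ Δx = -181 cm.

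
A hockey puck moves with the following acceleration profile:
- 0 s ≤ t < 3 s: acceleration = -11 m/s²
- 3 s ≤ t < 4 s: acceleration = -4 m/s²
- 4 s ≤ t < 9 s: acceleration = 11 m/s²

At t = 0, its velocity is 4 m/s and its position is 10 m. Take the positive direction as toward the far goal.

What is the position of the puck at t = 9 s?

-86 m

On each constant-a segment, Δv = aΔt and Δx = v₀Δt + ½aΔt²; chain segment to segment.
0–3 s: v starts 4 m/s; Δx = 4·3 + ½·-11·3² = -37.5 m; v ends -29 m/s.
3–4 s: v starts -29 m/s; Δx = -29·1 + ½·-4·1² = -31 m; v ends -33 m/s.
4–9 s: v starts -33 m/s; Δx = -33·5 + ½·11·5² = -27.5 m; v ends 22 m/s.
x(9) = 10 + Σ Δx = -86 m.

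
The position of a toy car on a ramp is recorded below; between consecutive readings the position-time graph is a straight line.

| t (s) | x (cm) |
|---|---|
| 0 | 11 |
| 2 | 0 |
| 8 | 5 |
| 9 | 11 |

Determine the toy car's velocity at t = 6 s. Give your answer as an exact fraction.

Velocity is the slope of the x-t graph on 2–8 s: (5 − 0)/(8 − 2) = 5/6 cm/s.

5/6 cm/s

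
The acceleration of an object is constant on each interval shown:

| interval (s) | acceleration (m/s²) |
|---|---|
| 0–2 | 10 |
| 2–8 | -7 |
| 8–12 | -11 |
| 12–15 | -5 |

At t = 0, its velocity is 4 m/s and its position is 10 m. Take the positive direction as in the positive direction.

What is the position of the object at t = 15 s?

On each constant-a segment, Δv = aΔt and Δx = v₀Δt + ½aΔt²; chain segment to segment.
0–2 s: v starts 4 m/s; Δx = 4·2 + ½·10·2² = 28 m; v ends 24 m/s.
2–8 s: v starts 24 m/s; Δx = 24·6 + ½·-7·6² = 18 m; v ends -18 m/s.
8–12 s: v starts -18 m/s; Δx = -18·4 + ½·-11·4² = -160 m; v ends -62 m/s.
12–15 s: v starts -62 m/s; Δx = -62·3 + ½·-5·3² = -208.5 m; v ends -77 m/s.
x(15) = 10 + Σ Δx = -312.5 m.

-312.5 m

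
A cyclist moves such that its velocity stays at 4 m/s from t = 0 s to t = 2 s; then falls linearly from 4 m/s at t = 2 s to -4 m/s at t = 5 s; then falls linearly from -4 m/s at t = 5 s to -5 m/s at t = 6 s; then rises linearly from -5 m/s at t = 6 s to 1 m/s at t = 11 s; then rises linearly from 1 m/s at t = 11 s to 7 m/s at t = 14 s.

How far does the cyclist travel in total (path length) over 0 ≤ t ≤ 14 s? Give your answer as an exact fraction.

Total distance travelled is ∫|v| dt — sum the magnitudes of each area piece.
0–2 s: |4| × 2 = 8 m
2–5 s: v = 0 at t = 3.5 s; triangle areas 3 + 3 = 6 m
5–6 s: |½(-4 + -5)(1)| = 4.5 m
6–11 s: v = 0 at t = 61/6 s; triangle areas 125/12 + 5/12 = 65/6 m
11–14 s: |½(1 + 7)(3)| = 12 m
Total distance = 124/3 m

124/3 m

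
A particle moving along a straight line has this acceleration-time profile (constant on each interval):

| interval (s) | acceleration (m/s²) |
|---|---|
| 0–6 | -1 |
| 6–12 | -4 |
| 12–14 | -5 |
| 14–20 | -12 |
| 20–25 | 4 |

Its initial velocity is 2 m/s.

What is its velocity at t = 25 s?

-90 m/s

Δv equals the area under the a-t graph; then v = v₀ + Δv.
0–6 s: -1 × 6 = -6 m/s
6–12 s: -4 × 6 = -24 m/s
12–14 s: -5 × 2 = -10 m/s
14–20 s: -12 × 6 = -72 m/s
20–25 s: 4 × 5 = 20 m/s
Δv = -92 m/s, so v(25) = 2 + (-92) = -90 m/s.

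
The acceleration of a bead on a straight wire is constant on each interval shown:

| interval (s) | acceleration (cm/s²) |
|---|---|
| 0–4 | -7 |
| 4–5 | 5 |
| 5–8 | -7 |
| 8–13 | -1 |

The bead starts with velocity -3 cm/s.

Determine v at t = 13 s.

Δv equals the area under the a-t graph; then v = v₀ + Δv.
0–4 s: -7 × 4 = -28 cm/s
4–5 s: 5 × 1 = 5 cm/s
5–8 s: -7 × 3 = -21 cm/s
8–13 s: -1 × 5 = -5 cm/s
Δv = -49 cm/s, so v(13) = -3 + (-49) = -52 cm/s.

-52 cm/s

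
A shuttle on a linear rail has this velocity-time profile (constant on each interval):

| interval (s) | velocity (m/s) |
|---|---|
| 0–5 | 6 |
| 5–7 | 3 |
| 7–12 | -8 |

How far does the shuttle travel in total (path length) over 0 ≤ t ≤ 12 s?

Distance (not displacement) is the total path length: add the absolute areas under v-t.
0–5 s: |6| × 5 = 30 m
5–7 s: |3| × 2 = 6 m
7–12 s: |-8| × 5 = 40 m
Total distance = 76 m

76 m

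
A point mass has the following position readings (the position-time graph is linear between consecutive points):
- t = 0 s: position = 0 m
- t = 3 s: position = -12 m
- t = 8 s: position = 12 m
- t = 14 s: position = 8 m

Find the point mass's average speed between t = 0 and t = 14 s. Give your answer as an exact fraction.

Average speed = (total path length)/(elapsed time); on a piecewise-linear x-t graph the path length is Σ|Δx|.
0–3 s: |Δx| = |-12 − 0| = 12 m
3–8 s: |Δx| = |12 − -12| = 24 m
8–14 s: |Δx| = |8 − 12| = 4 m
Total path = 40 m; average speed = 40/14 = 20/7 m/s.

20/7 m/s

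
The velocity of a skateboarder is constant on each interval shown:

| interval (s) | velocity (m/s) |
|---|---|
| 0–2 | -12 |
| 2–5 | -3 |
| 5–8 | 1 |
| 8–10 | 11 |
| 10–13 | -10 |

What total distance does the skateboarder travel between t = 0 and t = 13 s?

Total distance travelled is ∫|v| dt — sum the magnitudes of each area piece.
0–2 s: |-12| × 2 = 24 m
2–5 s: |-3| × 3 = 9 m
5–8 s: |1| × 3 = 3 m
8–10 s: |11| × 2 = 22 m
10–13 s: |-10| × 3 = 30 m
Total distance = 88 m

88 m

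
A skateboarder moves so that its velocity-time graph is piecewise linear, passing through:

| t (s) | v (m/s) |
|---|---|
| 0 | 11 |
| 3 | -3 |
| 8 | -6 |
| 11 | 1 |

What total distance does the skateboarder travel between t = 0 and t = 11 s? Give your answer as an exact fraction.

Total distance travelled is ∫|v| dt — sum the magnitudes of each area piece.
0–3 s: v = 0 at t = 33/14 s; triangle areas 363/28 + 27/28 = 195/14 m
3–8 s: |½(-3 + -6)(5)| = 22.5 m
8–11 s: v = 0 at t = 74/7 s; triangle areas 54/7 + 3/14 = 111/14 m
Total distance = 621/14 m

621/14 m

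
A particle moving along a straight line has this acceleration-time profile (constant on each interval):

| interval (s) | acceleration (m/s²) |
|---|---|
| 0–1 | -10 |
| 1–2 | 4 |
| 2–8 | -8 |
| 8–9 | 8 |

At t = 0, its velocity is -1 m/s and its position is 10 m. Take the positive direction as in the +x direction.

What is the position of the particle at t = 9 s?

On each constant-a segment, Δv = aΔt and Δx = v₀Δt + ½aΔt²; chain segment to segment.
0–1 s: v starts -1 m/s; Δx = -1·1 + ½·-10·1² = -6 m; v ends -11 m/s.
1–2 s: v starts -11 m/s; Δx = -11·1 + ½·4·1² = -9 m; v ends -7 m/s.
2–8 s: v starts -7 m/s; Δx = -7·6 + ½·-8·6² = -186 m; v ends -55 m/s.
8–9 s: v starts -55 m/s; Δx = -55·1 + ½·8·1² = -51 m; v ends -47 m/s.
x(9) = 10 + Σ Δx = -242 m.

-242 m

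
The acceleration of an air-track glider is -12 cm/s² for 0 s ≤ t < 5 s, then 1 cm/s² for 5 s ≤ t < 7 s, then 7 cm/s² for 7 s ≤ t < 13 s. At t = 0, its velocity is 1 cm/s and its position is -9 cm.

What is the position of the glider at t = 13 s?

-486 cm

On each constant-a segment, Δv = aΔt and Δx = v₀Δt + ½aΔt²; chain segment to segment.
0–5 s: v starts 1 cm/s; Δx = 1·5 + ½·-12·5² = -145 cm; v ends -59 cm/s.
5–7 s: v starts -59 cm/s; Δx = -59·2 + ½·1·2² = -116 cm; v ends -57 cm/s.
7–13 s: v starts -57 cm/s; Δx = -57·6 + ½·7·6² = -216 cm; v ends -15 cm/s.
x(13) = -9 + Σ Δx = -486 cm.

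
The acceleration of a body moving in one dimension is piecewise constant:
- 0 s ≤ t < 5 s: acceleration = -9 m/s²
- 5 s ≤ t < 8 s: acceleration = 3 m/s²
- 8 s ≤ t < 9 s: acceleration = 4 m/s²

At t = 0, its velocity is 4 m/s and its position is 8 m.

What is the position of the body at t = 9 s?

-224 m

On each constant-a segment, Δv = aΔt and Δx = v₀Δt + ½aΔt²; chain segment to segment.
0–5 s: v starts 4 m/s; Δx = 4·5 + ½·-9·5² = -92.5 m; v ends -41 m/s.
5–8 s: v starts -41 m/s; Δx = -41·3 + ½·3·3² = -109.5 m; v ends -32 m/s.
8–9 s: v starts -32 m/s; Δx = -32·1 + ½·4·1² = -30 m; v ends -28 m/s.
x(9) = 8 + Σ Δx = -224 m.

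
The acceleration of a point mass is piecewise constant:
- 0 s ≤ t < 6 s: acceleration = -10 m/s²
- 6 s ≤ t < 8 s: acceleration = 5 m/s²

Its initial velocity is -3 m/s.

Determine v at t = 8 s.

Δv equals the area under the a-t graph; then v = v₀ + Δv.
0–6 s: -10 × 6 = -60 m/s
6–8 s: 5 × 2 = 10 m/s
Δv = -50 m/s, so v(8) = -3 + (-50) = -53 m/s.

-53 m/s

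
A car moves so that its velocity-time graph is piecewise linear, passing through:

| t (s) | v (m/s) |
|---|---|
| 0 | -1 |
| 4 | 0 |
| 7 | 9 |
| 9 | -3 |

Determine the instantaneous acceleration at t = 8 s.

-6 m/s²

Acceleration is the slope of the v-t graph on 7–9 s: (-3 − 9)/(9 − 7) = -6 m/s².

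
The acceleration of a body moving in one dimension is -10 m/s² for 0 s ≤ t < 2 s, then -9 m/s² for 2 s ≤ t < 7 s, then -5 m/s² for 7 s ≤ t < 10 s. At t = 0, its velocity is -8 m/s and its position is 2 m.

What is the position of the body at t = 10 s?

-528 m

On each constant-a segment, Δv = aΔt and Δx = v₀Δt + ½aΔt²; chain segment to segment.
0–2 s: v starts -8 m/s; Δx = -8·2 + ½·-10·2² = -36 m; v ends -28 m/s.
2–7 s: v starts -28 m/s; Δx = -28·5 + ½·-9·5² = -252.5 m; v ends -73 m/s.
7–10 s: v starts -73 m/s; Δx = -73·3 + ½·-5·3² = -241.5 m; v ends -88 m/s.
x(10) = 2 + Σ Δx = -528 m.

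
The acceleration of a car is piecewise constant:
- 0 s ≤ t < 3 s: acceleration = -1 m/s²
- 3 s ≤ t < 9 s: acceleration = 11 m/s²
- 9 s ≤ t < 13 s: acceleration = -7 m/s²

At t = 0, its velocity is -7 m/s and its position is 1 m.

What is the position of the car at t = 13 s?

281.5 m

On each constant-a segment, Δv = aΔt and Δx = v₀Δt + ½aΔt²; chain segment to segment.
0–3 s: v starts -7 m/s; Δx = -7·3 + ½·-1·3² = -25.5 m; v ends -10 m/s.
3–9 s: v starts -10 m/s; Δx = -10·6 + ½·11·6² = 138 m; v ends 56 m/s.
9–13 s: v starts 56 m/s; Δx = 56·4 + ½·-7·4² = 168 m; v ends 28 m/s.
x(13) = 1 + Σ Δx = 281.5 m.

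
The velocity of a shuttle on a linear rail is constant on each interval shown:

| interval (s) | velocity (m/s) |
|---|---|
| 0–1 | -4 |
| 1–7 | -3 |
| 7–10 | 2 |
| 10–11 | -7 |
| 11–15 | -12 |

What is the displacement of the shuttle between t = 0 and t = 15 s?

Displacement is the signed area under the v-t curve.
0–1 s: -4 × 1 = -4 m
1–7 s: -3 × 6 = -18 m
7–10 s: 2 × 3 = 6 m
10–11 s: -7 × 1 = -7 m
11–15 s: -12 × 4 = -48 m
Net displacement = -71 m

-71 m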